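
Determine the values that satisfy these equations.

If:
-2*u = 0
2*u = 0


Then:
u = 0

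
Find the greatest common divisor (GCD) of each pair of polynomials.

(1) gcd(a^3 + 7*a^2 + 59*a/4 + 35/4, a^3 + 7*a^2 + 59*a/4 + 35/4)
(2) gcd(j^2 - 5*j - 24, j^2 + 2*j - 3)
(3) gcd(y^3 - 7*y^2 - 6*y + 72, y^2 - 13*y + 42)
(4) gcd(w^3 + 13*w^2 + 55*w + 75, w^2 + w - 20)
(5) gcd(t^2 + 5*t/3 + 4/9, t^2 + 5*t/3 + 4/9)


(1) = gcd((a + 1)*(a + 5/2)*(a + 7/2), (a + 1)*(a + 5/2)*(a + 7/2)) = a^3 + 7*a^2 + 59*a/4 + 35/4
(2) = gcd((j - 8)*(j + 3), (j - 1)*(j + 3)) = j + 3
(3) = gcd((y - 6)*(y - 4)*(y + 3), (y - 7)*(y - 6)) = y - 6
(4) = gcd((w + 3)*(w + 5)^2, (w - 4)*(w + 5)) = w + 5
(5) = t^2 + 5*t/3 + 4/9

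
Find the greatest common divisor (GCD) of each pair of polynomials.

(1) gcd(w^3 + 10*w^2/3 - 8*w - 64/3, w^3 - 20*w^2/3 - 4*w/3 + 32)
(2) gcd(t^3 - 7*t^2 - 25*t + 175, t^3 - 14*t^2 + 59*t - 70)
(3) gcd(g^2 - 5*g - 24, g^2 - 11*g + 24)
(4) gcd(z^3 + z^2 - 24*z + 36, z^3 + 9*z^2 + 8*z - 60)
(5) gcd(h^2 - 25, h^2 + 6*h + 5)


(1) = gcd((w - 8/3)*(w + 2)*(w + 4), (w - 6)*(w - 8/3)*(w + 2)) = w^2 - 2*w/3 - 16/3
(2) = gcd((t - 7)*(t - 5)*(t + 5), (t - 7)*(t - 5)*(t - 2)) = t^2 - 12*t + 35
(3) = g - 8
(4) = z^2 + 4*z - 12
(5) = gcd((h - 5)*(h + 5), (h + 1)*(h + 5)) = h + 5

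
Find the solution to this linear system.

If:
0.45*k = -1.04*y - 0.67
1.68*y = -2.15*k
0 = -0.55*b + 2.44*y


Then:
b = -4.32
k = 0.76
y = -0.97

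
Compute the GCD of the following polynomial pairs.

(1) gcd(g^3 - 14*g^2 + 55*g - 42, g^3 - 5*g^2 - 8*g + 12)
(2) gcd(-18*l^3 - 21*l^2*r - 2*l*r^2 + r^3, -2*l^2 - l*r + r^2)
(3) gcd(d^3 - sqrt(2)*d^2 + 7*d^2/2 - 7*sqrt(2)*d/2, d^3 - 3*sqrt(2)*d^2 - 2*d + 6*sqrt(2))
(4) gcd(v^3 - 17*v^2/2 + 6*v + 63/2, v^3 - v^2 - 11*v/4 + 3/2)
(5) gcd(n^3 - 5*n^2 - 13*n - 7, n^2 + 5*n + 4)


(1) = g^2 - 7*g + 6
(2) = gcd((-6*l + r)*(l + r)*(3*l + r), (-2*l + r)*(l + r)) = l + r
(3) = d - sqrt(2)
(4) = v + 3/2
(5) = gcd((n - 7)*(n + 1)^2, (n + 1)*(n + 4)) = n + 1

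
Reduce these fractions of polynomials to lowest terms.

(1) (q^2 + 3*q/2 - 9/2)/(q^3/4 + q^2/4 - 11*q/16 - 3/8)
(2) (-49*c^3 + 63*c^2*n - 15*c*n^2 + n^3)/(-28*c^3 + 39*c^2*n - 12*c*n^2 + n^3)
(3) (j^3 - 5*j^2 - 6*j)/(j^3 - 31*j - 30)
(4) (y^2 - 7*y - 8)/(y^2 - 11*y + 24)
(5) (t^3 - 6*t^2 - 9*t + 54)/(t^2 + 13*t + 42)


(1) = (8*q + 24)/(2*q^2 + 5*q + 2)
(2) = (7*c - n)/(4*c - n)
(3) = j/(j + 5)
(4) = (y + 1)/(y - 3)
(5) = (t^3 - 6*t^2 - 9*t + 54)/(t^2 + 13*t + 42)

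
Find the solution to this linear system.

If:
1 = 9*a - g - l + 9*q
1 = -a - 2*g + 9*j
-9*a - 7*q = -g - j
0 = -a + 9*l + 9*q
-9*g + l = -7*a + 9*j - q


Then:
a = -162/605
g = -29/121
j = 17/605
l = -208/605
q = 38/121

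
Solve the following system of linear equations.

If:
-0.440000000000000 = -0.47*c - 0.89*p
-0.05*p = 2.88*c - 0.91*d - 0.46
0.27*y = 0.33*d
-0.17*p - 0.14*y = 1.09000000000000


Then:
c = -2.44
d = -8.14
p = 1.79
y = -9.95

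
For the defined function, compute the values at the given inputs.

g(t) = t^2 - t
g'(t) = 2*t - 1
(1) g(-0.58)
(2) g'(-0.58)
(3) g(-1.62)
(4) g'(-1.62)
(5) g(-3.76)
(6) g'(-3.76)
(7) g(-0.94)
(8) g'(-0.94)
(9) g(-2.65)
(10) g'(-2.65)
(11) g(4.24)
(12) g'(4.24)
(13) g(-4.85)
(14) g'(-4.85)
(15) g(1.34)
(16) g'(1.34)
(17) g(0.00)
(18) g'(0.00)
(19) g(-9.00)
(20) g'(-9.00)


(1) = 0.92
(2) = -2.16
(3) = 4.24
(4) = -4.24
(5) = 17.90
(6) = -8.52
(7) = 1.82
(8) = -2.88
(9) = 9.67
(10) = -6.30
(11) = 13.74
(12) = 7.48
(13) = 28.37
(14) = -10.70
(15) = 0.46
(16) = 1.68
(17) = 0.00
(18) = -1.00
(19) = 90.00
(20) = -19.00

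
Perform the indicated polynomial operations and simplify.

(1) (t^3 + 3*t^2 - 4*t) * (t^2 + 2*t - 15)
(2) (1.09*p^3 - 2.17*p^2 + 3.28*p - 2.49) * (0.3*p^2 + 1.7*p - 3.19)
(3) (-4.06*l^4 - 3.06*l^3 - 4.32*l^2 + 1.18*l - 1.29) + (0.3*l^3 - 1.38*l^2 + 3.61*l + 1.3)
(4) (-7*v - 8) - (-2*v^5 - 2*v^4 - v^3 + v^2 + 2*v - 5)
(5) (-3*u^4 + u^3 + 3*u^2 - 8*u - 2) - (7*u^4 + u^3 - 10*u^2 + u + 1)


(1) = t^5 + 5*t^4 - 13*t^3 - 53*t^2 + 60*t
(2) = 0.327*p^5 + 1.202*p^4 - 6.1821*p^3 + 11.7513*p^2 - 14.6962*p + 7.9431
(3) = -4.06*l^4 - 2.76*l^3 - 5.7*l^2 + 4.79*l + 0.01
(4) = 2*v^5 + 2*v^4 + v^3 - v^2 - 9*v - 3
(5) = -10*u^4 + 13*u^2 - 9*u - 3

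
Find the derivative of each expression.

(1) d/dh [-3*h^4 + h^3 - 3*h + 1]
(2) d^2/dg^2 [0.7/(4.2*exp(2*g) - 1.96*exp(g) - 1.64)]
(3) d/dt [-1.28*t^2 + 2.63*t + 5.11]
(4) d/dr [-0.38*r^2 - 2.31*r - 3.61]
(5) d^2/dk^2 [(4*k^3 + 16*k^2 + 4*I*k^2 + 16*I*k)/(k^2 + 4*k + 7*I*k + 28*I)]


(1) = -12*h^3 + 3*h^2 - 3
(2) = ((1.372 - 11.76*exp(g))*(-4.2*exp(2*g) + 1.96*exp(g) + 1.64) - 0.7*(8.4*exp(g) - 1.96)*(16.8*exp(g) - 3.92)*exp(g))*exp(g)/(-4.2*exp(2*g) + 1.96*exp(g) + 1.64)^3
(3) = 2.63 - 2.56*t
(4) = -0.76*r - 2.31
(5) = -336/(k^3 + 21*I*k^2 - 147*k - 343*I)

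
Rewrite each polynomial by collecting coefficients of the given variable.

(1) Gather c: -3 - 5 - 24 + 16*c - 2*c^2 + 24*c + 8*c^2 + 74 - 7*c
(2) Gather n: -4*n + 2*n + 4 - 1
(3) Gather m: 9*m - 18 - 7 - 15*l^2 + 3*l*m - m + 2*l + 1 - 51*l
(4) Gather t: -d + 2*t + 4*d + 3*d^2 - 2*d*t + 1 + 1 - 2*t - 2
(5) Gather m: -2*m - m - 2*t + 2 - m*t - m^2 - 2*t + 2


(1) = 6*c^2 + 33*c + 42
(2) = 3 - 2*n
(3) = -15*l^2 - 49*l + m*(3*l + 8) - 24
(4) = 3*d^2 - 2*d*t + 3*d
(5) = -m^2 + m*(-t - 3) - 4*t + 4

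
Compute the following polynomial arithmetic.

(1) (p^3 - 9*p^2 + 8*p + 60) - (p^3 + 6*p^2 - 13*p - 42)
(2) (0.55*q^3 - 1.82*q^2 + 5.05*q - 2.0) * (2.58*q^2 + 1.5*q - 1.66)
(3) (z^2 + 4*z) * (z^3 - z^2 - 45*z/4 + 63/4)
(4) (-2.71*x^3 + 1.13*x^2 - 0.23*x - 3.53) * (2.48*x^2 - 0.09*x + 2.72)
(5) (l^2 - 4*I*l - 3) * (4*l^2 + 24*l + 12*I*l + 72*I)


(1) = -15*p^2 + 21*p + 102
(2) = 1.419*q^5 - 3.8706*q^4 + 9.386*q^3 + 5.4362*q^2 - 11.383*q + 3.32
(3) = z^5 + 3*z^4 - 61*z^3/4 - 117*z^2/4 + 63*z
(4) = -6.7208*x^5 + 3.0463*x^4 - 8.0433*x^3 - 5.6601*x^2 - 0.3079*x - 9.6016
(5) = 4*l^4 + 24*l^3 - 4*I*l^3 + 36*l^2 - 24*I*l^2 + 216*l - 36*I*l - 216*I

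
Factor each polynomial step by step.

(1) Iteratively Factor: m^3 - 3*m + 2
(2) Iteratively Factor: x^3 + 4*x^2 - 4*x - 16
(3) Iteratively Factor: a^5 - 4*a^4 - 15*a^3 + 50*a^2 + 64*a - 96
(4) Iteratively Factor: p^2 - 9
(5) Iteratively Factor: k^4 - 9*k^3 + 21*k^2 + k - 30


(1) = (m - 1)*(m^2 + m - 2) = (m - 1)^2*(m + 2)
(2) = (x + 2)*(x^2 + 2*x - 8) = (x + 2)*(x + 4)*(x - 2)
(3) = (a + 3)*(a^4 - 7*a^3 + 6*a^2 + 32*a - 32) = (a + 2)*(a + 3)*(a^3 - 9*a^2 + 24*a - 16) = (a - 1)*(a + 2)*(a + 3)*(a^2 - 8*a + 16) = (a - 4)*(a - 1)*(a + 2)*(a + 3)*(a - 4)
(4) = (p - 3)*(p + 3)
(5) = (k - 3)*(k^3 - 6*k^2 + 3*k + 10) = (k - 3)*(k - 2)*(k^2 - 4*k - 5) = (k - 5)*(k - 3)*(k - 2)*(k + 1)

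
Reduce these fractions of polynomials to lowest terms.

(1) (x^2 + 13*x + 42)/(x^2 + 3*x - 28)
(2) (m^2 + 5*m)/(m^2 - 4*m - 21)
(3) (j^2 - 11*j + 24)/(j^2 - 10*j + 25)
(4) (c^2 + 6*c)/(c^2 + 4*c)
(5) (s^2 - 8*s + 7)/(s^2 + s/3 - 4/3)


(1) = (x + 6)/(x - 4)
(2) = (m^2 + 5*m)/(m^2 - 4*m - 21)
(3) = (j^2 - 11*j + 24)/(j^2 - 10*j + 25)
(4) = (c + 6)/(c + 4)
(5) = (3*s - 21)/(3*s + 4)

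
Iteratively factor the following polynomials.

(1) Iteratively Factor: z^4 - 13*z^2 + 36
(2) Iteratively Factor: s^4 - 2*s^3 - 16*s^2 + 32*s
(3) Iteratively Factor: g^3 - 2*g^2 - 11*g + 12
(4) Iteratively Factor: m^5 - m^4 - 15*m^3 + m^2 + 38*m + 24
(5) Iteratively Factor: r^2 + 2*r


(1) = (z - 3)*(z^3 + 3*z^2 - 4*z - 12) = (z - 3)*(z + 3)*(z^2 - 4) = (z - 3)*(z + 2)*(z + 3)*(z - 2)
(2) = (s - 4)*(s^3 + 2*s^2 - 8*s) = (s - 4)*(s - 2)*(s^2 + 4*s) = s*(s - 4)*(s - 2)*(s + 4)
(3) = (g + 3)*(g^2 - 5*g + 4) = (g - 4)*(g + 3)*(g - 1)
(4) = (m - 2)*(m^4 + m^3 - 13*m^2 - 25*m - 12) = (m - 2)*(m + 3)*(m^3 - 2*m^2 - 7*m - 4) = (m - 2)*(m + 1)*(m + 3)*(m^2 - 3*m - 4) = (m - 4)*(m - 2)*(m + 1)*(m + 3)*(m + 1)
(5) = (r + 2)*(r)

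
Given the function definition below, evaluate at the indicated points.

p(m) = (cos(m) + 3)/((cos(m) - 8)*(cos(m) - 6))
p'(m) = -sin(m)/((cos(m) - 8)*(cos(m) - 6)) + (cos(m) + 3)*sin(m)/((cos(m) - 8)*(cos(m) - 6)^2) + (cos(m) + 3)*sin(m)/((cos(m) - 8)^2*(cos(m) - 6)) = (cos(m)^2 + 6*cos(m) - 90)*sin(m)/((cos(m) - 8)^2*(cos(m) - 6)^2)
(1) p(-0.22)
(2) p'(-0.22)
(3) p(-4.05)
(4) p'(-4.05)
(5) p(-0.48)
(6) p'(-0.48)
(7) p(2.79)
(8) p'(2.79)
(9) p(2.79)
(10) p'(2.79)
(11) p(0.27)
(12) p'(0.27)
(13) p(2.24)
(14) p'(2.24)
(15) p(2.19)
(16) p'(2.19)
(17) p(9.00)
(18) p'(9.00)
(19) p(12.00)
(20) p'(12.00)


(1) = 0.11
(2) = 0.01
(3) = 0.04
(4) = -0.02
(5) = 0.11
(6) = 0.03
(7) = 0.03
(8) = -0.01
(9) = 0.03
(10) = -0.01
(11) = 0.11
(12) = -0.02
(13) = 0.04
(14) = -0.02
(15) = 0.04
(16) = -0.02
(17) = 0.03
(18) = -0.01
(19) = 0.10
(20) = 0.03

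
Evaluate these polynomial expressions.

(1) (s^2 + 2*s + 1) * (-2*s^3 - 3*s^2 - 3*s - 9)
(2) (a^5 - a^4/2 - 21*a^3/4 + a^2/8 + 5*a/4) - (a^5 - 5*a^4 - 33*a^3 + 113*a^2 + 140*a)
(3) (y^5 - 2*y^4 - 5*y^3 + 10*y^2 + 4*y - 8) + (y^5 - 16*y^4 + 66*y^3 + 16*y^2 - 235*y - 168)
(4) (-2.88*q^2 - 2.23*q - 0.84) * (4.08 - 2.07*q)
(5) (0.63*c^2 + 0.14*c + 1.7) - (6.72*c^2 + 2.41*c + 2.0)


(1) = -2*s^5 - 7*s^4 - 11*s^3 - 18*s^2 - 21*s - 9
(2) = 9*a^4/2 + 111*a^3/4 - 903*a^2/8 - 555*a/4
(3) = 2*y^5 - 18*y^4 + 61*y^3 + 26*y^2 - 231*y - 176
(4) = 5.9616*q^3 - 7.1343*q^2 - 7.3596*q - 3.4272
(5) = -6.09*c^2 - 2.27*c - 0.3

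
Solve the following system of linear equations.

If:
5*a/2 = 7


Then:
a = 14/5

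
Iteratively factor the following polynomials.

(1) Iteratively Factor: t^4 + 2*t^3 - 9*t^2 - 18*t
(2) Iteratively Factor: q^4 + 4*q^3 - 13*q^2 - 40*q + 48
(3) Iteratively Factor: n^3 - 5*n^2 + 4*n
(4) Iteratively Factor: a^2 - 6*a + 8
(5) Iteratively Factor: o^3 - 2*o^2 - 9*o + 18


(1) = (t - 3)*(t^3 + 5*t^2 + 6*t) = (t - 3)*(t + 3)*(t^2 + 2*t) = (t - 3)*(t + 2)*(t + 3)*(t)
(2) = (q - 3)*(q^3 + 7*q^2 + 8*q - 16) = (q - 3)*(q + 4)*(q^2 + 3*q - 4) = (q - 3)*(q - 1)*(q + 4)*(q + 4)
(3) = (n - 1)*(n^2 - 4*n) = n*(n - 1)*(n - 4)
(4) = (a - 4)*(a - 2)
(5) = (o - 3)*(o^2 + o - 6) = (o - 3)*(o + 3)*(o - 2)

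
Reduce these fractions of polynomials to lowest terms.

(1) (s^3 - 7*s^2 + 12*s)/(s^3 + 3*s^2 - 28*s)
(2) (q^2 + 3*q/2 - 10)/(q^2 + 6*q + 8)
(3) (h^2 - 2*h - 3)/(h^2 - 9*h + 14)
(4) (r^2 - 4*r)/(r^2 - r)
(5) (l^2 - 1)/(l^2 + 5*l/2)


(1) = (s - 3)/(s + 7)
(2) = (2*q - 5)/(2*q + 4)
(3) = (h^2 - 2*h - 3)/(h^2 - 9*h + 14)
(4) = (r - 4)/(r - 1)
(5) = (2*l^2 - 2)/(2*l^2 + 5*l)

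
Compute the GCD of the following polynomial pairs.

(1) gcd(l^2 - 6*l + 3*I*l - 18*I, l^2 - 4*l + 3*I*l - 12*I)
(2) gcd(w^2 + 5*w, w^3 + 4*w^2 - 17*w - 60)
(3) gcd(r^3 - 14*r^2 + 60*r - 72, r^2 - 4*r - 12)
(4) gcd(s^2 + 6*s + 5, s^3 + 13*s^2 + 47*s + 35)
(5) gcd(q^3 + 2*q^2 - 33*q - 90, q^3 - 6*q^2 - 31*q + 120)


(1) = gcd((l - 6)*(l + 3*I), (l - 4)*(l + 3*I)) = l + 3*I
(2) = gcd(w*(w + 5), (w - 4)*(w + 3)*(w + 5)) = w + 5
(3) = gcd((r - 6)^2*(r - 2), (r - 6)*(r + 2)) = r - 6
(4) = gcd((s + 1)*(s + 5), (s + 1)*(s + 5)*(s + 7)) = s^2 + 6*s + 5
(5) = q + 5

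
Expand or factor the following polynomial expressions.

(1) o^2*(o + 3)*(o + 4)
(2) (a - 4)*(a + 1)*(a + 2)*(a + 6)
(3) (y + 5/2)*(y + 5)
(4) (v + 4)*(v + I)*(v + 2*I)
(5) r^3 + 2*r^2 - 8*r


(1) = o^4 + 7*o^3 + 12*o^2
(2) = a^4 + 5*a^3 - 16*a^2 - 68*a - 48
(3) = y^2 + 15*y/2 + 25/2
(4) = v^3 + 4*v^2 + 3*I*v^2 - 2*v + 12*I*v - 8
(5) = r*(r - 2)*(r + 4)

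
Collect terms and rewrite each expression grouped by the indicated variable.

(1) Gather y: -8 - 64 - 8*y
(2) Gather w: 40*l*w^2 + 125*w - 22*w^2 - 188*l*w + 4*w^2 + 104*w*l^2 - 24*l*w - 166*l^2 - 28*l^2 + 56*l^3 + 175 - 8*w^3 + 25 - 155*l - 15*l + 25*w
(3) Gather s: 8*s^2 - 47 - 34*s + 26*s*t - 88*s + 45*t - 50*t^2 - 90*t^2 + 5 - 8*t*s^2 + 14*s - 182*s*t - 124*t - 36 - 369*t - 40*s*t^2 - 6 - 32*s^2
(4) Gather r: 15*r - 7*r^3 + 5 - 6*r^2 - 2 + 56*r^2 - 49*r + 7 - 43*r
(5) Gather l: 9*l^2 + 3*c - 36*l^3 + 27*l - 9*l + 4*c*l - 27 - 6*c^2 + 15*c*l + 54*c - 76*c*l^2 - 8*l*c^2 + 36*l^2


(1) = -8*y - 72
(2) = 56*l^3 - 194*l^2 - 170*l - 8*w^3 + w^2*(40*l - 18) + w*(104*l^2 - 212*l + 150) + 200
(3) = s^2*(-8*t - 24) + s*(-40*t^2 - 156*t - 108) - 140*t^2 - 448*t - 84
(4) = -7*r^3 + 50*r^2 - 77*r + 10
(5) = -6*c^2 + 57*c - 36*l^3 + l^2*(45 - 76*c) + l*(-8*c^2 + 19*c + 18) - 27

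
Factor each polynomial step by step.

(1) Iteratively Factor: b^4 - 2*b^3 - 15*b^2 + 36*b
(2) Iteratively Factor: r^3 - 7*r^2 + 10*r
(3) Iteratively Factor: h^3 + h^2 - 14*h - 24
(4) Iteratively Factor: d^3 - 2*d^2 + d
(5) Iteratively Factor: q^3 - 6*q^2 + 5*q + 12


(1) = (b - 3)*(b^3 + b^2 - 12*b) = (b - 3)^2*(b^2 + 4*b) = (b - 3)^2*(b + 4)*(b)
(2) = (r - 5)*(r^2 - 2*r) = (r - 5)*(r - 2)*(r)
(3) = (h + 3)*(h^2 - 2*h - 8) = (h - 4)*(h + 3)*(h + 2)
(4) = (d)*(d^2 - 2*d + 1) = d*(d - 1)*(d - 1)
(5) = (q - 4)*(q^2 - 2*q - 3) = (q - 4)*(q + 1)*(q - 3)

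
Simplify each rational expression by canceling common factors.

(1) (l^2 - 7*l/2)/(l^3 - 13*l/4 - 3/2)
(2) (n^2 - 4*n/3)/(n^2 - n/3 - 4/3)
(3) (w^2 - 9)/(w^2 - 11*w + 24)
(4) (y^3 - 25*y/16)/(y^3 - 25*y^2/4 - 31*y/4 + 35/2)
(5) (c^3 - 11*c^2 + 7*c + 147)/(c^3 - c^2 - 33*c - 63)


(1) = (4*l^2 - 14*l)/(4*l^3 - 13*l - 6)
(2) = n/(n + 1)
(3) = (w + 3)/(w - 8)
(4) = (4*y^2 + 5*y)/(4*y^2 - 20*y - 56)
(5) = (c - 7)/(c + 3)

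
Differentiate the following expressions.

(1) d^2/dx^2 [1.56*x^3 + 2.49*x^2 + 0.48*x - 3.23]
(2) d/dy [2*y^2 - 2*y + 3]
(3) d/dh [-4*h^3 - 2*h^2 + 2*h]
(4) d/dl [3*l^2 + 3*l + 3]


(1) = 9.36*x + 4.98
(2) = 4*y - 2
(3) = -12*h^2 - 4*h + 2
(4) = 6*l + 3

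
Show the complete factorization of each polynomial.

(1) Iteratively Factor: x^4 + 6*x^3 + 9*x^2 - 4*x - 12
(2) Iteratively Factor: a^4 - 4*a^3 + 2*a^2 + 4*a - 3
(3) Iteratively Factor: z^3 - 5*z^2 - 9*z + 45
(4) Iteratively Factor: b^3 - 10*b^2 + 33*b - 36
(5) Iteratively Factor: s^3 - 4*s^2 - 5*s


(1) = (x + 3)*(x^3 + 3*x^2 - 4) = (x - 1)*(x + 3)*(x^2 + 4*x + 4) = (x - 1)*(x + 2)*(x + 3)*(x + 2)
(2) = (a - 1)*(a^3 - 3*a^2 - a + 3) = (a - 1)*(a + 1)*(a^2 - 4*a + 3) = (a - 3)*(a - 1)*(a + 1)*(a - 1)
(3) = (z + 3)*(z^2 - 8*z + 15) = (z - 5)*(z + 3)*(z - 3)
(4) = (b - 4)*(b^2 - 6*b + 9) = (b - 4)*(b - 3)*(b - 3)
(5) = (s + 1)*(s^2 - 5*s) = s*(s + 1)*(s - 5)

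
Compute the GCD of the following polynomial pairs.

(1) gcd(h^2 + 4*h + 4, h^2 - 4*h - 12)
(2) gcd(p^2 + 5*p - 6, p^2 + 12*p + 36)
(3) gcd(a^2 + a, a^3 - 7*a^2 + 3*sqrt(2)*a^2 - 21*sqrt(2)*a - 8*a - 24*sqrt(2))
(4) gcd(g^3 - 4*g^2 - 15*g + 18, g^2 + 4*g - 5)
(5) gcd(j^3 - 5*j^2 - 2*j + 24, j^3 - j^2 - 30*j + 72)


(1) = h + 2
(2) = gcd((p - 1)*(p + 6), (p + 6)^2) = p + 6
(3) = gcd(a*(a + 1), (a - 8)*(a + 1)*(a + 3*sqrt(2))) = a + 1
(4) = gcd((g - 6)*(g - 1)*(g + 3), (g - 1)*(g + 5)) = g - 1
(5) = j^2 - 7*j + 12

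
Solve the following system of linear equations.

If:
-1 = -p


Then:
p = 1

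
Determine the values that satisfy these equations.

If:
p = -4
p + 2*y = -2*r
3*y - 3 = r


Then:
p = -4
r = 3/4
y = 5/4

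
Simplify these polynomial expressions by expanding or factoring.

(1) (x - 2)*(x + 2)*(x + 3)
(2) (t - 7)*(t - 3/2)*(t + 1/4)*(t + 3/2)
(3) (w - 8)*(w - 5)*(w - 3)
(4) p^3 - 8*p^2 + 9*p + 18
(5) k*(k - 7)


(1) = x^3 + 3*x^2 - 4*x - 12
(2) = t^4 - 27*t^3/4 - 4*t^2 + 243*t/16 + 63/16
(3) = w^3 - 16*w^2 + 79*w - 120
(4) = (p - 6)*(p - 3)*(p + 1)
(5) = k^2 - 7*k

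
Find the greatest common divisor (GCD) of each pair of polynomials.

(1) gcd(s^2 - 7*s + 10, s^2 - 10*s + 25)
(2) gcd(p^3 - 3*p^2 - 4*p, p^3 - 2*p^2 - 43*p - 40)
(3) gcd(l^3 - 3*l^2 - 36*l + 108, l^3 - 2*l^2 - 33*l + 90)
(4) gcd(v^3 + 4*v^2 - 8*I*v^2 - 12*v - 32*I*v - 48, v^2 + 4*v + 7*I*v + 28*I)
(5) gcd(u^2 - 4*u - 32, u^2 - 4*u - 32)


(1) = gcd((s - 5)*(s - 2), (s - 5)^2) = s - 5
(2) = gcd(p*(p - 4)*(p + 1), (p - 8)*(p + 1)*(p + 5)) = p + 1
(3) = l^2 + 3*l - 18
(4) = gcd((v + 4)*(v - 6*I)*(v - 2*I), (v + 4)*(v + 7*I)) = v + 4
(5) = u^2 - 4*u - 32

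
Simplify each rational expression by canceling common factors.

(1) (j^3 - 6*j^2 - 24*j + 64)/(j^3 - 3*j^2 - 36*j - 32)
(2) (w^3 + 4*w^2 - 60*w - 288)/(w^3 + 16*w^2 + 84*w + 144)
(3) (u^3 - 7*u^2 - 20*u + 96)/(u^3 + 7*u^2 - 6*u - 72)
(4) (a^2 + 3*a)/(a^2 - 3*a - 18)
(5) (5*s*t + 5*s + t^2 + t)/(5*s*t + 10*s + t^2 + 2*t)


(1) = (j - 2)/(j + 1)
(2) = (w - 8)/(w + 4)
(3) = (u - 8)/(u + 6)
(4) = a/(a - 6)
(5) = (t + 1)/(t + 2)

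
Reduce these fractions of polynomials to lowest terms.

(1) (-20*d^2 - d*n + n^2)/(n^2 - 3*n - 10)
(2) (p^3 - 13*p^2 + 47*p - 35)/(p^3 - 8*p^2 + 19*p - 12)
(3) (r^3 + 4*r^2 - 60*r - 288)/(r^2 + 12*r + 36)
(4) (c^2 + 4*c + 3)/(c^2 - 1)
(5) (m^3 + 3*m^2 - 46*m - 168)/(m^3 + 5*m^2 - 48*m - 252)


(1) = (-20*d^2 - d*n + n^2)/(n^2 - 3*n - 10)
(2) = (p^2 - 12*p + 35)/(p^2 - 7*p + 12)
(3) = r - 8
(4) = (c + 3)/(c - 1)
(5) = (m + 4)/(m + 6)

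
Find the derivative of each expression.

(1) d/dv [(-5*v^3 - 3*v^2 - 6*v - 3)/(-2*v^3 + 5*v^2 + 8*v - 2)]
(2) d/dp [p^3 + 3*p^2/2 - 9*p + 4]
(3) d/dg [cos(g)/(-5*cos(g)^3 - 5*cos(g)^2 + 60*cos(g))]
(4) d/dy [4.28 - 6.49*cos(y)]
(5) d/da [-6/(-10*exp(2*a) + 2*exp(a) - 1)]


(1) = (-31*v^4 - 104*v^3 + 18*v^2 + 42*v + 36)/(4*v^6 - 20*v^5 - 7*v^4 + 88*v^3 + 44*v^2 - 32*v + 4)
(2) = 3*p^2 + 3*p - 9
(3) = -(2*cos(g) + 1)*sin(g)/(5*(cos(g)^2 + cos(g) - 12)^2)
(4) = 6.49*sin(y)
(5) = (12 - 120*exp(a))*exp(a)/(10*exp(2*a) - 2*exp(a) + 1)^2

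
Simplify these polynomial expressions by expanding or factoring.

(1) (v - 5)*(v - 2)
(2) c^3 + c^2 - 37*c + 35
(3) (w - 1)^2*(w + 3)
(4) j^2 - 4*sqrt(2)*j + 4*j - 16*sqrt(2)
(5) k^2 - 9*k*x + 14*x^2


(1) = v^2 - 7*v + 10
(2) = (c - 5)*(c - 1)*(c + 7)
(3) = w^3 + w^2 - 5*w + 3
(4) = (j + 4)*(j - 4*sqrt(2))
(5) = (k - 7*x)*(k - 2*x)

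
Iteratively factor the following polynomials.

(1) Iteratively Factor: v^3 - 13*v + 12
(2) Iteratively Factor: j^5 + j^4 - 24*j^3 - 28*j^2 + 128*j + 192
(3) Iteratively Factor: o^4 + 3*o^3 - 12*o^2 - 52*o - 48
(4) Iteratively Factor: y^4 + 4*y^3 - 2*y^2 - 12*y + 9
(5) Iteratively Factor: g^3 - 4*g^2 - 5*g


(1) = (v + 4)*(v^2 - 4*v + 3) = (v - 1)*(v + 4)*(v - 3)
(2) = (j + 2)*(j^4 - j^3 - 22*j^2 + 16*j + 96) = (j + 2)^2*(j^3 - 3*j^2 - 16*j + 48) = (j - 3)*(j + 2)^2*(j^2 - 16) = (j - 3)*(j + 2)^2*(j + 4)*(j - 4)
(3) = (o - 4)*(o^3 + 7*o^2 + 16*o + 12) = (o - 4)*(o + 2)*(o^2 + 5*o + 6) = (o - 4)*(o + 2)^2*(o + 3)
(4) = (y - 1)*(y^3 + 5*y^2 + 3*y - 9) = (y - 1)*(y + 3)*(y^2 + 2*y - 3) = (y - 1)^2*(y + 3)*(y + 3)
(5) = (g + 1)*(g^2 - 5*g) = (g - 5)*(g + 1)*(g)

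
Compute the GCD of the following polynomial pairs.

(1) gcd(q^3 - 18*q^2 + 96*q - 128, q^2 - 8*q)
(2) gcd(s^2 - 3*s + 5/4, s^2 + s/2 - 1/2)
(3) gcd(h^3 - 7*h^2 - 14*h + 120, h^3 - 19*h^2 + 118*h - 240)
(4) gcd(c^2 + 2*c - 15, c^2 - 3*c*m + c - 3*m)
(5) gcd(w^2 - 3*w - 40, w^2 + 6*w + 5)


(1) = gcd((q - 8)^2*(q - 2), q*(q - 8)) = q - 8
(2) = s - 1/2
(3) = gcd((h - 6)*(h - 5)*(h + 4), (h - 8)*(h - 6)*(h - 5)) = h^2 - 11*h + 30
(4) = gcd((c - 3)*(c + 5), (c + 1)*(c - 3*m)) = 1
(5) = w + 5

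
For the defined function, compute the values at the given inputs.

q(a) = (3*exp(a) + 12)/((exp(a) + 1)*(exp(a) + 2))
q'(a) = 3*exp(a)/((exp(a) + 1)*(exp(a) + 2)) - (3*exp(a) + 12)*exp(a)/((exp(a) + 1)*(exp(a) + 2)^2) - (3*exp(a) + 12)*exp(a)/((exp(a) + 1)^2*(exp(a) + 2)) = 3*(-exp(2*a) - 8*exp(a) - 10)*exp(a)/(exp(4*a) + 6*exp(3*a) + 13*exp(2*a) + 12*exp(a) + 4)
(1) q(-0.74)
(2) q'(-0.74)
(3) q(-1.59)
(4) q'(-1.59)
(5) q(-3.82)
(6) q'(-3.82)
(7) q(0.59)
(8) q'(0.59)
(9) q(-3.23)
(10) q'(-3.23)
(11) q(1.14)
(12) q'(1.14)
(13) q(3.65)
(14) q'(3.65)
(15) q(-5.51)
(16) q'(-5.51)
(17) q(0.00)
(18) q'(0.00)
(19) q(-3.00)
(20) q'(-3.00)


(1) = 3.67
(2) = -1.50
(3) = 4.75
(4) = -1.01
(5) = 5.84
(6) = -0.16
(7) = 1.63
(8) = -1.32
(9) = 5.72
(10) = -0.27
(11) = 1.01
(12) = -0.94
(13) = 0.08
(14) = -0.08
(15) = 5.97
(16) = -0.03
(17) = 2.50
(18) = -1.58
(19) = 5.65
(20) = -0.34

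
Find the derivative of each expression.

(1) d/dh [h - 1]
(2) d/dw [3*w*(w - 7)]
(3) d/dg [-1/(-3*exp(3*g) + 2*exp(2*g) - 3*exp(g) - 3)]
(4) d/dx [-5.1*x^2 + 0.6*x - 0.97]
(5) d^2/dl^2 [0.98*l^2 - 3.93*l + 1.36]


(1) = 1
(2) = 6*w - 21
(3) = (-9*exp(2*g) + 4*exp(g) - 3)*exp(g)/(3*exp(3*g) - 2*exp(2*g) + 3*exp(g) + 3)^2
(4) = 0.6 - 10.2*x
(5) = 1.96000000000000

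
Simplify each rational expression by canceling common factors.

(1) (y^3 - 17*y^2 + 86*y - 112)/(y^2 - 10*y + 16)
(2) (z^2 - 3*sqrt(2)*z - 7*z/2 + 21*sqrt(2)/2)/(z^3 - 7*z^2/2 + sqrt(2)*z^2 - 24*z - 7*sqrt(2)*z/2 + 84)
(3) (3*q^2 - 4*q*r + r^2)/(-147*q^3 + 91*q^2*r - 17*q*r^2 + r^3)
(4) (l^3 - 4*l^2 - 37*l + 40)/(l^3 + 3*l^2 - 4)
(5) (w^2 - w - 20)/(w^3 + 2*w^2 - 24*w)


(1) = y - 7
(2) = 4/(4*z + 16*sqrt(2))
(3) = (-q + r)/(49*q^2 - 14*q*r + r^2)
(4) = (l^2 - 3*l - 40)/(l^2 + 4*l + 4)
(5) = (w^2 - w - 20)/(w^3 + 2*w^2 - 24*w)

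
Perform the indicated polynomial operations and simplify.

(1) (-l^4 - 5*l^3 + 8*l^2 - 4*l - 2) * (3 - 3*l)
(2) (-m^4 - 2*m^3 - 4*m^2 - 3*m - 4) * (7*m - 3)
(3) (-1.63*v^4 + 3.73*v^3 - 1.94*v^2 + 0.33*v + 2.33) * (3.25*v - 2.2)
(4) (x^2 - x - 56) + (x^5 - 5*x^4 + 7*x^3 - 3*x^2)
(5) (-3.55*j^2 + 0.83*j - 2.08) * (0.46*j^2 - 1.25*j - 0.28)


(1) = 3*l^5 + 12*l^4 - 39*l^3 + 36*l^2 - 6*l - 6
(2) = -7*m^5 - 11*m^4 - 22*m^3 - 9*m^2 - 19*m + 12
(3) = -5.2975*v^5 + 15.7085*v^4 - 14.511*v^3 + 5.3405*v^2 + 6.8465*v - 5.126
(4) = x^5 - 5*x^4 + 7*x^3 - 2*x^2 - x - 56
(5) = -1.633*j^4 + 4.8193*j^3 - 1.0003*j^2 + 2.3676*j + 0.5824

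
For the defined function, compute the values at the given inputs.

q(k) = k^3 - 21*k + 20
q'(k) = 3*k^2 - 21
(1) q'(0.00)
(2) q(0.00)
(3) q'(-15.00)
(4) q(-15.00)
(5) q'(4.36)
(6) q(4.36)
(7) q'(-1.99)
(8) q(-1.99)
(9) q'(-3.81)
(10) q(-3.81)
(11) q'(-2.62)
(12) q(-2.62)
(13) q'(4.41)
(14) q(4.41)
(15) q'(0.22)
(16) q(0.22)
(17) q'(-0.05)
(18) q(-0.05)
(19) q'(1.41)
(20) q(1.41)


(1) = -21.00
(2) = 20.00
(3) = 654.00
(4) = -3040.00
(5) = 36.03
(6) = 11.32
(7) = -9.12
(8) = 53.91
(9) = 22.55
(10) = 44.70
(11) = -0.41
(12) = 57.04
(13) = 37.34
(14) = 13.16
(15) = -20.85
(16) = 15.39
(17) = -20.99
(18) = 21.05
(19) = -15.04
(20) = -6.81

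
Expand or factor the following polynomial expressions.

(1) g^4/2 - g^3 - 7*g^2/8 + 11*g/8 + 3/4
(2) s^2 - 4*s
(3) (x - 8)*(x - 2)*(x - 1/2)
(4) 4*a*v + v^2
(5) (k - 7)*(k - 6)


(1) = (g/2 + 1/2)*(g - 2)*(g - 3/2)*(g + 1/2)
(2) = s*(s - 4)
(3) = x^3 - 21*x^2/2 + 21*x - 8
(4) = v*(4*a + v)
(5) = k^2 - 13*k + 42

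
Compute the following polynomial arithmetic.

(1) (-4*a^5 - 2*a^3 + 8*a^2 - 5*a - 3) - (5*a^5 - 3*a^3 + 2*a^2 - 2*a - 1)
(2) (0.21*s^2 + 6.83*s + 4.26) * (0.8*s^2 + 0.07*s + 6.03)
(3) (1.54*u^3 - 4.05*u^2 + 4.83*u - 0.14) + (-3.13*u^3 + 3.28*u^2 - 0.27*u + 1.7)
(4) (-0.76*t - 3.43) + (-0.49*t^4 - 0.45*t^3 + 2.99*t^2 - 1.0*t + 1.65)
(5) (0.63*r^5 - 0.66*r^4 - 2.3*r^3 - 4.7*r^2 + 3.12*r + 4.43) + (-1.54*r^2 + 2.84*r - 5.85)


(1) = -9*a^5 + a^3 + 6*a^2 - 3*a - 2
(2) = 0.168*s^4 + 5.4787*s^3 + 5.1524*s^2 + 41.4831*s + 25.6878
(3) = -1.59*u^3 - 0.77*u^2 + 4.56*u + 1.56
(4) = -0.49*t^4 - 0.45*t^3 + 2.99*t^2 - 1.76*t - 1.78
(5) = 0.63*r^5 - 0.66*r^4 - 2.3*r^3 - 6.24*r^2 + 5.96*r - 1.42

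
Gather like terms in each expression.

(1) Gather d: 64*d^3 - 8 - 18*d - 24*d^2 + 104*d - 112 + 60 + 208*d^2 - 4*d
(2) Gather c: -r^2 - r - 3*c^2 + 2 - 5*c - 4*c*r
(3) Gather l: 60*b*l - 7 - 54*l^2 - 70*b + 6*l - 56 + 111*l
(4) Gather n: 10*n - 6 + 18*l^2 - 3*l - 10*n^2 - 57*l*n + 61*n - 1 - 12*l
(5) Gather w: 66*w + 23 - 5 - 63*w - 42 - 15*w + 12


(1) = 64*d^3 + 184*d^2 + 82*d - 60
(2) = -3*c^2 + c*(-4*r - 5) - r^2 - r + 2
(3) = -70*b - 54*l^2 + l*(60*b + 117) - 63
(4) = 18*l^2 - 15*l - 10*n^2 + n*(71 - 57*l) - 7
(5) = -12*w - 12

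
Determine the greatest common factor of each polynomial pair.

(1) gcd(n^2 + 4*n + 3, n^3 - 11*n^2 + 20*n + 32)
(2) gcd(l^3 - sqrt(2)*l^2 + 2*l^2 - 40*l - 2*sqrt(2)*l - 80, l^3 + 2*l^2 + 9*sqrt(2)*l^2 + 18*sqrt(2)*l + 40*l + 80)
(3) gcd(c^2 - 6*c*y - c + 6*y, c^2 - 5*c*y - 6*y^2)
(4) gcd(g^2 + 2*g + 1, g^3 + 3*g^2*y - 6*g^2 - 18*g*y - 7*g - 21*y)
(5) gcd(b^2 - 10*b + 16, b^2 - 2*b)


(1) = gcd((n + 1)*(n + 3), (n - 8)*(n - 4)*(n + 1)) = n + 1
(2) = l^2 + l*(2 + 4*sqrt(2)) + 8*sqrt(2)
(3) = gcd((c - 1)*(c - 6*y), (c - 6*y)*(c + y)) = -c + 6*y
(4) = g + 1
(5) = b - 2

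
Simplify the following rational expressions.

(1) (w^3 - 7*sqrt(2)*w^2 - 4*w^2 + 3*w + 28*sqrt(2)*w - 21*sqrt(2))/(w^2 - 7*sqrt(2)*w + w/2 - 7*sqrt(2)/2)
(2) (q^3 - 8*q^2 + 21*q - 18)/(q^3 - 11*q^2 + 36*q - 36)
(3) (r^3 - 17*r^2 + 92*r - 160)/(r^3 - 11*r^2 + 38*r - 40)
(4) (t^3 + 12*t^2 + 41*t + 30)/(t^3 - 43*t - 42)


(1) = (2*w^2 - 8*w + 6)/(2*w + 1)
(2) = (q - 3)/(q - 6)
(3) = (r - 8)/(r - 2)
(4) = (t + 5)/(t - 7)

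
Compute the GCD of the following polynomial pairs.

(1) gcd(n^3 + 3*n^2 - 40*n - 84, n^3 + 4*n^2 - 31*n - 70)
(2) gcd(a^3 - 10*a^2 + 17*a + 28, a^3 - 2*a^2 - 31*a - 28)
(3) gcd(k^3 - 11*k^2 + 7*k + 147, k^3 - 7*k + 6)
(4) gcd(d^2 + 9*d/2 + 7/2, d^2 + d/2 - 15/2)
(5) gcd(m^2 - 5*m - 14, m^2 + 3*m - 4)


(1) = gcd((n - 6)*(n + 2)*(n + 7), (n - 5)*(n + 2)*(n + 7)) = n^2 + 9*n + 14
(2) = gcd((a - 7)*(a - 4)*(a + 1), (a - 7)*(a + 1)*(a + 4)) = a^2 - 6*a - 7
(3) = k + 3
(4) = 1
(5) = gcd((m - 7)*(m + 2), (m - 1)*(m + 4)) = 1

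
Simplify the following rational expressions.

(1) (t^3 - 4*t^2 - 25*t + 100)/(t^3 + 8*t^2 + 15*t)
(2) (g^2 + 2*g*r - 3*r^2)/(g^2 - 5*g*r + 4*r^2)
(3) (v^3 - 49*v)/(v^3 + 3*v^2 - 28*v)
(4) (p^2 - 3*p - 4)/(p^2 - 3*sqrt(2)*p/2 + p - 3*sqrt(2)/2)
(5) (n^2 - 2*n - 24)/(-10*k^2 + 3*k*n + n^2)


(1) = (t^2 - 9*t + 20)/(t^2 + 3*t)
(2) = (-g - 3*r)/(-g + 4*r)
(3) = (v - 7)/(v - 4)
(4) = (2*p - 8)/(2*p - 3*sqrt(2))
(5) = (-n^2 + 2*n + 24)/(10*k^2 - 3*k*n - n^2)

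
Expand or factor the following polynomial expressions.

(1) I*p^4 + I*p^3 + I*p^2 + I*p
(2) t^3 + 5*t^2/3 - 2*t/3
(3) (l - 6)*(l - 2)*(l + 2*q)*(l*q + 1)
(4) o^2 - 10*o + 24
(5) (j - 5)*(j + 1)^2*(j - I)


(1) = p*(p - I)*(p + I)*(I*p + I)
(2) = t*(t - 1/3)*(t + 2)
(3) = l^4*q + 2*l^3*q^2 - 8*l^3*q + l^3 - 16*l^2*q^2 + 14*l^2*q - 8*l^2 + 24*l*q^2 - 16*l*q + 12*l + 24*q
(4) = (o - 6)*(o - 4)
(5) = j^4 - 3*j^3 - I*j^3 - 9*j^2 + 3*I*j^2 - 5*j + 9*I*j + 5*I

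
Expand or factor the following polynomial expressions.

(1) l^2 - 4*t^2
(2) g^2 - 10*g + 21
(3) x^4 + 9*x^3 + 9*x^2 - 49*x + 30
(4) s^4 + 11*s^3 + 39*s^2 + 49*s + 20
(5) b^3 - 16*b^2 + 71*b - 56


(1) = (l - 2*t)*(l + 2*t)
(2) = (g - 7)*(g - 3)
(3) = (x - 1)^2*(x + 5)*(x + 6)
(4) = (s + 1)^2*(s + 4)*(s + 5)
(5) = (b - 8)*(b - 7)*(b - 1)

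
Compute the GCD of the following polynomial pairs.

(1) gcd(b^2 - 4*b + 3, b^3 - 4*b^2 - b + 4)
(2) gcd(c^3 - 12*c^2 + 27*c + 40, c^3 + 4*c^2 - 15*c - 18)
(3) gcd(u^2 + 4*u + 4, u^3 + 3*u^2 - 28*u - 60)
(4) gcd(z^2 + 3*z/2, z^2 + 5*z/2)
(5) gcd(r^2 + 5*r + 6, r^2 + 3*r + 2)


(1) = b - 1
(2) = c + 1
(3) = u + 2
(4) = z
(5) = r + 2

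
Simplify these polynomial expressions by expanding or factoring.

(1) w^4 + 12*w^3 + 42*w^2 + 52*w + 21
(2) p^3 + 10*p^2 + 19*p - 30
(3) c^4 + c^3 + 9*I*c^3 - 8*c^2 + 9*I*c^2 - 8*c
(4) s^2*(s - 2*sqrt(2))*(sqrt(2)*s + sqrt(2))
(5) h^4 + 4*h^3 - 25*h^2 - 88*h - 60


(1) = (w + 1)^2*(w + 3)*(w + 7)
(2) = (p - 1)*(p + 5)*(p + 6)
(3) = c*(c + 1)*(c + I)*(c + 8*I)
(4) = sqrt(2)*s^4 - 4*s^3 + sqrt(2)*s^3 - 4*s^2
(5) = (h - 5)*(h + 1)*(h + 2)*(h + 6)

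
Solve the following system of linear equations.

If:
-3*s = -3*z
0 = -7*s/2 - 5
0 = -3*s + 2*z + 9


Then:
No Solution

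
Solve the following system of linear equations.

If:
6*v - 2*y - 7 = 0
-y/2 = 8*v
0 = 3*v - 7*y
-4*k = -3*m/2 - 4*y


Then:
No Solution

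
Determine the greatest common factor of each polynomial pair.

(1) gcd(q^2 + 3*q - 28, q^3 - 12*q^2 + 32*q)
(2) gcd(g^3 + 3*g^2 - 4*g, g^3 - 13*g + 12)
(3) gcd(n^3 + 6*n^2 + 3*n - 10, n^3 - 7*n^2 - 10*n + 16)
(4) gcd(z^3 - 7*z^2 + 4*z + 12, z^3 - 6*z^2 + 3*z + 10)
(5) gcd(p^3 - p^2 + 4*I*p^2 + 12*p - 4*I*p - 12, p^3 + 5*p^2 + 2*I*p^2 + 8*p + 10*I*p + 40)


(1) = gcd((q - 4)*(q + 7), q*(q - 8)*(q - 4)) = q - 4
(2) = gcd(g*(g - 1)*(g + 4), (g - 3)*(g - 1)*(g + 4)) = g^2 + 3*g - 4
(3) = n^2 + n - 2
(4) = gcd((z - 6)*(z - 2)*(z + 1), (z - 5)*(z - 2)*(z + 1)) = z^2 - z - 2
(5) = p - 2*I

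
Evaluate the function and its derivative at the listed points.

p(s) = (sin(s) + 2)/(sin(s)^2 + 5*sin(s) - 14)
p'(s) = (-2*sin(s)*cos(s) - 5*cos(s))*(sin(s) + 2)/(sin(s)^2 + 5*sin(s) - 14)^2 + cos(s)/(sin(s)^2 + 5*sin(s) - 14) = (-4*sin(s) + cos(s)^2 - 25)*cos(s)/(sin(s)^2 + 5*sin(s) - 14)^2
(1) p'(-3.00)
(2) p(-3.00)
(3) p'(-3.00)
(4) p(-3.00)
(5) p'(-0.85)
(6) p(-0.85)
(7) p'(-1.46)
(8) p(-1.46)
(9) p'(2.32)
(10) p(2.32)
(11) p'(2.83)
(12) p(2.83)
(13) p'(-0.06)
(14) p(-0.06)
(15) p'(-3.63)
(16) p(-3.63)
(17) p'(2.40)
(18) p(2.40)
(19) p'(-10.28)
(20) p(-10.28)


(1) = 0.11
(2) = -0.13
(3) = 0.11
(4) = -0.13
(5) = -0.05
(6) = -0.07
(7) = -0.01
(8) = -0.06
(9) = 0.19
(10) = -0.28
(11) = 0.16
(12) = -0.19
(13) = -0.12
(14) = -0.14
(15) = 0.18
(16) = -0.22
(17) = 0.19
(18) = -0.26
(19) = 0.19
(20) = -0.29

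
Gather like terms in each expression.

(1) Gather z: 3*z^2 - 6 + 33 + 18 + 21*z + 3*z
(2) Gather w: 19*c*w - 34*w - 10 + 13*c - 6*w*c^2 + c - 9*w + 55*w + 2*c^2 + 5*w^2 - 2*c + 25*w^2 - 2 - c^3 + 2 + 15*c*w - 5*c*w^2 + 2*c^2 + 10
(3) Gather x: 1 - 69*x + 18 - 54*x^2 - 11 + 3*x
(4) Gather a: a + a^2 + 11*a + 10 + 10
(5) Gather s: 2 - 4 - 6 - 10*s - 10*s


(1) = 3*z^2 + 24*z + 45
(2) = -c^3 + 4*c^2 + 12*c + w^2*(30 - 5*c) + w*(-6*c^2 + 34*c + 12)
(3) = -54*x^2 - 66*x + 8
(4) = a^2 + 12*a + 20
(5) = -20*s - 8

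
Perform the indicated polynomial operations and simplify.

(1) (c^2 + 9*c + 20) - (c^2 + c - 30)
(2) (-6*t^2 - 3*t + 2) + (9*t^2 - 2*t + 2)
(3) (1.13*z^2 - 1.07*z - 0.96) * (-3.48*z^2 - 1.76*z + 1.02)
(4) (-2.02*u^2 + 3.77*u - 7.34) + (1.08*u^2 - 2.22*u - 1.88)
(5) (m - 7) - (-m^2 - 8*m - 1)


(1) = 8*c + 50
(2) = 3*t^2 - 5*t + 4
(3) = -3.9324*z^4 + 1.7348*z^3 + 6.3766*z^2 + 0.5982*z - 0.9792
(4) = -0.94*u^2 + 1.55*u - 9.22
(5) = m^2 + 9*m - 6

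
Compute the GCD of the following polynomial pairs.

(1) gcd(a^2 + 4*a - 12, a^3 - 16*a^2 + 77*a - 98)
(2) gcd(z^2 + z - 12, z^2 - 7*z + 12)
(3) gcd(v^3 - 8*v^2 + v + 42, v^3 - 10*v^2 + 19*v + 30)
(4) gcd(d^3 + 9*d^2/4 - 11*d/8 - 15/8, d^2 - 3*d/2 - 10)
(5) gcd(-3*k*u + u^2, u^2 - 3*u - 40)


(1) = a - 2
(2) = gcd((z - 3)*(z + 4), (z - 4)*(z - 3)) = z - 3
(3) = gcd((v - 7)*(v - 3)*(v + 2), (v - 6)*(v - 5)*(v + 1)) = 1
(4) = gcd((d - 1)*(d + 3/4)*(d + 5/2), (d - 4)*(d + 5/2)) = d + 5/2
(5) = 1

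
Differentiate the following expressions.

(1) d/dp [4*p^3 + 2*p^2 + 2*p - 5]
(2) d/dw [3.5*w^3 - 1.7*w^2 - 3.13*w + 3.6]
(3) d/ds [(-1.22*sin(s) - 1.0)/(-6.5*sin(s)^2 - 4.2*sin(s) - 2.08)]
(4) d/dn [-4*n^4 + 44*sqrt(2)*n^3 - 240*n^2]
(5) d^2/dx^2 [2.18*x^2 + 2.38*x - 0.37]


(1) = 12*p^2 + 4*p + 2
(2) = 10.5*w^2 - 3.4*w - 3.13
(3) = (-13.0*sin(s) + 3.965*cos(2*s) - 5.6274)*cos(s)/(6.5*sin(s)^2 + 4.2*sin(s) + 2.08)^2
(4) = 4*n*(-4*n^2 + 33*sqrt(2)*n - 120)
(5) = 4.36000000000000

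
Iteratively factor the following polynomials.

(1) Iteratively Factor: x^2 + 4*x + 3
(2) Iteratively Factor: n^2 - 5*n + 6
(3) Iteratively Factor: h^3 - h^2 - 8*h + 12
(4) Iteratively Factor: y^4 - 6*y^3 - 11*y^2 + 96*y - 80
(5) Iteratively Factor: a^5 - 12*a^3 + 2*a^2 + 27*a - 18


(1) = (x + 3)*(x + 1)
(2) = (n - 2)*(n - 3)
(3) = (h + 3)*(h^2 - 4*h + 4) = (h - 2)*(h + 3)*(h - 2)
(4) = (y - 5)*(y^3 - y^2 - 16*y + 16) = (y - 5)*(y - 1)*(y^2 - 16) = (y - 5)*(y - 1)*(y + 4)*(y - 4)
(5) = (a - 1)*(a^4 + a^3 - 11*a^2 - 9*a + 18) = (a - 3)*(a - 1)*(a^3 + 4*a^2 + a - 6) = (a - 3)*(a - 1)*(a + 3)*(a^2 + a - 2) = (a - 3)*(a - 1)*(a + 2)*(a + 3)*(a - 1)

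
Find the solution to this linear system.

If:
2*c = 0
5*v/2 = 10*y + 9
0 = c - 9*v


Then:
c = 0
v = 0
y = -9/10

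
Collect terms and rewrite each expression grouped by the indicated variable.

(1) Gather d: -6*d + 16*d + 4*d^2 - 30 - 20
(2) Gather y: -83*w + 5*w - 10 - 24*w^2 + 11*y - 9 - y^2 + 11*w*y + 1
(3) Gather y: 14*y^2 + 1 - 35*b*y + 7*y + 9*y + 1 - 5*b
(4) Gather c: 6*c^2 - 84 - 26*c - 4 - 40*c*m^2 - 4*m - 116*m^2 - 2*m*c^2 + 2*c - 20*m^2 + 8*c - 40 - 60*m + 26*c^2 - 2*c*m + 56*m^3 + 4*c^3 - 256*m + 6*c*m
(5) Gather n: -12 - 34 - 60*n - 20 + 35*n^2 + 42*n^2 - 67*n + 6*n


(1) = 4*d^2 + 10*d - 50
(2) = -24*w^2 - 78*w - y^2 + y*(11*w + 11) - 18
(3) = -5*b + 14*y^2 + y*(16 - 35*b) + 2
(4) = 4*c^3 + c^2*(32 - 2*m) + c*(-40*m^2 + 4*m - 16) + 56*m^3 - 136*m^2 - 320*m - 128
(5) = 77*n^2 - 121*n - 66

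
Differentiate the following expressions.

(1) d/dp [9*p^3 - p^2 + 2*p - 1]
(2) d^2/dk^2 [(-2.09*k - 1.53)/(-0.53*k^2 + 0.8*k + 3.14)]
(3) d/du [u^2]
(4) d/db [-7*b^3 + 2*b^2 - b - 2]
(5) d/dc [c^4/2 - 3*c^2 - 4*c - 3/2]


(1) = 27*p^2 - 2*p + 2
(2) = ((1.7222 - 6.6462*k)*(-0.53*k^2 + 0.8*k + 3.14) - (1.06*k - 0.8)*(2.09*k + 1.53)*(2.12*k - 1.6))/(-0.53*k^2 + 0.8*k + 3.14)^3
(3) = 2*u
(4) = -21*b^2 + 4*b - 1
(5) = 2*c^3 - 6*c - 4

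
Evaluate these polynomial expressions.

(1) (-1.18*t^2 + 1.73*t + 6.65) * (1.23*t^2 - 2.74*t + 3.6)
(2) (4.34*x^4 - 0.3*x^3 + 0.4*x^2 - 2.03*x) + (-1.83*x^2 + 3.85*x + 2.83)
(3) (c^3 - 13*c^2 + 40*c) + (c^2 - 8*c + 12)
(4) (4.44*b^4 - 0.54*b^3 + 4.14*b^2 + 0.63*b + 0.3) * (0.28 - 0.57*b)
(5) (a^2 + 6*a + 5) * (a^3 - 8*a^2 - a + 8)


(1) = -1.4514*t^4 + 5.3611*t^3 - 0.8087*t^2 - 11.993*t + 23.94
(2) = 4.34*x^4 - 0.3*x^3 - 1.43*x^2 + 1.82*x + 2.83
(3) = c^3 - 12*c^2 + 32*c + 12
(4) = -2.5308*b^5 + 1.551*b^4 - 2.511*b^3 + 0.8001*b^2 + 0.0054*b + 0.084
(5) = a^5 - 2*a^4 - 44*a^3 - 38*a^2 + 43*a + 40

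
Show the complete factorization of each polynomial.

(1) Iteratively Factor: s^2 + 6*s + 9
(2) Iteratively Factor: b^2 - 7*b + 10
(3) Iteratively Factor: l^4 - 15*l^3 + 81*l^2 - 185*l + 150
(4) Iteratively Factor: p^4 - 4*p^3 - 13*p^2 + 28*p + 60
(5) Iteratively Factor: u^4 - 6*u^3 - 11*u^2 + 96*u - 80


(1) = (s + 3)*(s + 3)
(2) = (b - 5)*(b - 2)
(3) = (l - 2)*(l^3 - 13*l^2 + 55*l - 75) = (l - 5)*(l - 2)*(l^2 - 8*l + 15) = (l - 5)^2*(l - 2)*(l - 3)
(4) = (p - 5)*(p^3 + p^2 - 8*p - 12) = (p - 5)*(p + 2)*(p^2 - p - 6) = (p - 5)*(p - 3)*(p + 2)*(p + 2)
(5) = (u + 4)*(u^3 - 10*u^2 + 29*u - 20) = (u - 5)*(u + 4)*(u^2 - 5*u + 4) = (u - 5)*(u - 4)*(u + 4)*(u - 1)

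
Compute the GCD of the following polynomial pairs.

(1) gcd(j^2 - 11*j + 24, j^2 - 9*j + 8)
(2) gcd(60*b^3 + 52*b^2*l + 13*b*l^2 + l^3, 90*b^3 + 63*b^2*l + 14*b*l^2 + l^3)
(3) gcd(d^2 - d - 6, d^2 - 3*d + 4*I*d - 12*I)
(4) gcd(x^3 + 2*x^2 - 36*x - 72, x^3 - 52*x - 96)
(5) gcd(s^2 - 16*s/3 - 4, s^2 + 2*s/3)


(1) = j - 8
(2) = 30*b^2 + 11*b*l + l^2
(3) = gcd((d - 3)*(d + 2), (d - 3)*(d + 4*I)) = d - 3
(4) = x^2 + 8*x + 12
(5) = gcd((s - 6)*(s + 2/3), s*(s + 2/3)) = s + 2/3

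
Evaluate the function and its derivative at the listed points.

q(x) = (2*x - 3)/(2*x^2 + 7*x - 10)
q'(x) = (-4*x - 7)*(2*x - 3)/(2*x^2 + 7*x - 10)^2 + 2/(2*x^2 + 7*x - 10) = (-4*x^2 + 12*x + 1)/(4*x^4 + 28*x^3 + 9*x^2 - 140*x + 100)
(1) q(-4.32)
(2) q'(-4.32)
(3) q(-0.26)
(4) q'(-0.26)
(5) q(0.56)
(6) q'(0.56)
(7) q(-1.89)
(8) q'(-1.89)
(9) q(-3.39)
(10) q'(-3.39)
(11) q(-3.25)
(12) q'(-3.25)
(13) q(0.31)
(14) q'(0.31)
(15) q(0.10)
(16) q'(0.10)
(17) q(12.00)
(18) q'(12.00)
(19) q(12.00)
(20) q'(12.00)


(1) = 3.99
(2) = -14.77
(3) = 0.30
(4) = -0.02
(5) = 0.34
(6) = 0.22
(7) = 0.42
(8) = -0.14
(9) = 0.91
(10) = -0.74
(11) = 0.82
(12) = -0.59
(13) = 0.31
(14) = 0.07
(15) = 0.30
(16) = 0.03
(17) = 0.06
(18) = -0.00
(19) = 0.06
(20) = -0.00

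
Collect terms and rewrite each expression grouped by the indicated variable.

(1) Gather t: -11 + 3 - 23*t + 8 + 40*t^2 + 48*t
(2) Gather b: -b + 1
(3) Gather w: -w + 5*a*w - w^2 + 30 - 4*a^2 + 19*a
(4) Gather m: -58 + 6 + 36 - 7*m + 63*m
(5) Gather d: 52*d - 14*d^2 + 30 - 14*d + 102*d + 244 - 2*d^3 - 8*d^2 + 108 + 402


(1) = 40*t^2 + 25*t
(2) = 1 - b
(3) = -4*a^2 + 19*a - w^2 + w*(5*a - 1) + 30
(4) = 56*m - 16
(5) = -2*d^3 - 22*d^2 + 140*d + 784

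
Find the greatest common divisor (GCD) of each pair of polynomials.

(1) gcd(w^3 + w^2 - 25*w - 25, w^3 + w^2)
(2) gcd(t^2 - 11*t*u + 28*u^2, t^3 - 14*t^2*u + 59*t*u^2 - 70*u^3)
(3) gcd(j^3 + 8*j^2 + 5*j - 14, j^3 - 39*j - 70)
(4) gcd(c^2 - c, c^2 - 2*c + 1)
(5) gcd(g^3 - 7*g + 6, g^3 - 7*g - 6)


(1) = w + 1
(2) = gcd((t - 7*u)*(t - 4*u), (t - 7*u)*(t - 5*u)*(t - 2*u)) = t - 7*u
(3) = gcd((j - 1)*(j + 2)*(j + 7), (j - 7)*(j + 2)*(j + 5)) = j + 2
(4) = c - 1
(5) = gcd((g - 2)*(g - 1)*(g + 3), (g - 3)*(g + 1)*(g + 2)) = 1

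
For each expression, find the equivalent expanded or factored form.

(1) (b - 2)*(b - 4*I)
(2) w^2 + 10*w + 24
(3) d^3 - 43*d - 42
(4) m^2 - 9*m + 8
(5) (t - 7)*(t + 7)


(1) = b^2 - 2*b - 4*I*b + 8*I
(2) = (w + 4)*(w + 6)
(3) = (d - 7)*(d + 1)*(d + 6)
(4) = (m - 8)*(m - 1)
(5) = t^2 - 49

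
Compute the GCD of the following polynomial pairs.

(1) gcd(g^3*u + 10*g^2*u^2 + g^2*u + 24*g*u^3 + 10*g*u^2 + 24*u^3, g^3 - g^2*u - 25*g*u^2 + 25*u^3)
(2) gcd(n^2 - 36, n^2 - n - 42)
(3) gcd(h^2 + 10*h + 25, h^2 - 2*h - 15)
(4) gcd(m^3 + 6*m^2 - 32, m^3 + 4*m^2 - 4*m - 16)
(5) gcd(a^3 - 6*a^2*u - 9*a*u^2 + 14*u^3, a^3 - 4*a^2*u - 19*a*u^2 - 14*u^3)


(1) = gcd((g + 4*u)*(g + 6*u)*(g*u + u), (g - 5*u)*(g - u)*(g + 5*u)) = 1
(2) = gcd((n - 6)*(n + 6), (n - 7)*(n + 6)) = n + 6
(3) = 1
(4) = gcd((m - 2)*(m + 4)^2, (m - 2)*(m + 2)*(m + 4)) = m^2 + 2*m - 8
(5) = -a^2 + 5*a*u + 14*u^2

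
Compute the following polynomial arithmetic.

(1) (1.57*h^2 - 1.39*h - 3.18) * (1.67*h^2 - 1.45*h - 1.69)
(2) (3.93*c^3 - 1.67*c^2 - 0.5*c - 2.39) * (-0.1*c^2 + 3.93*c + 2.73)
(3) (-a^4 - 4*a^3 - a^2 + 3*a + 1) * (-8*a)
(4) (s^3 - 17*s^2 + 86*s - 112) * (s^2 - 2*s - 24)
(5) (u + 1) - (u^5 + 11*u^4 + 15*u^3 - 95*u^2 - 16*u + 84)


(1) = 2.6219*h^4 - 4.5978*h^3 - 5.9484*h^2 + 6.9601*h + 5.3742
(2) = -0.393*c^5 + 15.6119*c^4 + 4.2158*c^3 - 6.2851*c^2 - 10.7577*c - 6.5247
(3) = 8*a^5 + 32*a^4 + 8*a^3 - 24*a^2 - 8*a
(4) = s^5 - 19*s^4 + 96*s^3 + 124*s^2 - 1840*s + 2688
(5) = -u^5 - 11*u^4 - 15*u^3 + 95*u^2 + 17*u - 83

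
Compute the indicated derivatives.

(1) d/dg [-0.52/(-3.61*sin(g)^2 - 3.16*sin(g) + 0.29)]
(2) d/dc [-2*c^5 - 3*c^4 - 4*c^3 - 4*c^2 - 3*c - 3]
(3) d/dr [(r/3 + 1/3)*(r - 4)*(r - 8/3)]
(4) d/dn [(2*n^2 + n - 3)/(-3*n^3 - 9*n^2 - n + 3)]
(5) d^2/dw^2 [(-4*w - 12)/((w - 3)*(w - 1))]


(1) = -(3.7544*sin(g) + 1.6432)*cos(g)/(3.61*sin(g)^2 + 3.16*sin(g) - 0.29)^2
(2) = -10*c^4 - 12*c^3 - 12*c^2 - 8*c - 3
(3) = r^2 - 34*r/9 + 4/3
(4) = 2*n*(3*n^3 + 3*n^2 - 10*n - 21)/(9*n^6 + 54*n^5 + 87*n^4 - 53*n^2 - 6*n + 9)
(5) = 8*(-w^3 - 9*w^2 + 45*w - 51)/(w^6 - 12*w^5 + 57*w^4 - 136*w^3 + 171*w^2 - 108*w + 27)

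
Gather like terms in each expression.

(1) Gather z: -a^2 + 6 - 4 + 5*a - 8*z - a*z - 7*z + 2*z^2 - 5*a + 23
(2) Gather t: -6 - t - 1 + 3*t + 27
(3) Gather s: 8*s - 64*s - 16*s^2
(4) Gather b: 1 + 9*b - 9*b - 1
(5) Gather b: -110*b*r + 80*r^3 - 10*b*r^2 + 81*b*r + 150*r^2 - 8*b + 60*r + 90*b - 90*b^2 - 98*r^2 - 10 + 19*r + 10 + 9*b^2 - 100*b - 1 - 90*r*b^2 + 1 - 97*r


(1) = -a^2 + 2*z^2 + z*(-a - 15) + 25
(2) = 2*t + 20
(3) = -16*s^2 - 56*s
(4) = 0
(5) = b^2*(-90*r - 81) + b*(-10*r^2 - 29*r - 18) + 80*r^3 + 52*r^2 - 18*r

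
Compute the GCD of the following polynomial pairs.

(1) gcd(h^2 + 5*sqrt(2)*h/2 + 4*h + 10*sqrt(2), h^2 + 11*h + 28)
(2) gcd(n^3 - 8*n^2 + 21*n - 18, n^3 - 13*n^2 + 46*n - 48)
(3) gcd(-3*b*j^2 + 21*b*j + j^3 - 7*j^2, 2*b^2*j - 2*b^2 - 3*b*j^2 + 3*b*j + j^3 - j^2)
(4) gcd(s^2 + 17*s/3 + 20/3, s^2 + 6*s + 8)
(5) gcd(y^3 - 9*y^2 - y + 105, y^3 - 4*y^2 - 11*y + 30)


(1) = gcd((h + 4)*(h + 5*sqrt(2)/2), (h + 4)*(h + 7)) = h + 4
(2) = gcd((n - 3)^2*(n - 2), (n - 8)*(n - 3)*(n - 2)) = n^2 - 5*n + 6
(3) = 1
(4) = s + 4
(5) = y^2 - 2*y - 15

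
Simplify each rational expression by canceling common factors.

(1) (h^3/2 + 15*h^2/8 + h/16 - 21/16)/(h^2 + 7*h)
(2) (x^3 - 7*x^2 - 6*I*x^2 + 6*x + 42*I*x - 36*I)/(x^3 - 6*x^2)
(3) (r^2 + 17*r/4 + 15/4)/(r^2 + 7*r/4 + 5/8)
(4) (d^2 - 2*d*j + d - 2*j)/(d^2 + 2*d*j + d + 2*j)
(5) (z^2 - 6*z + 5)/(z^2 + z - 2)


(1) = (8*h^3 + 30*h^2 + h - 21)/(16*h^2 + 112*h)
(2) = (x^2 + x*(-1 - 6*I) + 6*I)/x^2
(3) = (2*r + 6)/(2*r + 1)
(4) = (d - 2*j)/(d + 2*j)
(5) = (z - 5)/(z + 2)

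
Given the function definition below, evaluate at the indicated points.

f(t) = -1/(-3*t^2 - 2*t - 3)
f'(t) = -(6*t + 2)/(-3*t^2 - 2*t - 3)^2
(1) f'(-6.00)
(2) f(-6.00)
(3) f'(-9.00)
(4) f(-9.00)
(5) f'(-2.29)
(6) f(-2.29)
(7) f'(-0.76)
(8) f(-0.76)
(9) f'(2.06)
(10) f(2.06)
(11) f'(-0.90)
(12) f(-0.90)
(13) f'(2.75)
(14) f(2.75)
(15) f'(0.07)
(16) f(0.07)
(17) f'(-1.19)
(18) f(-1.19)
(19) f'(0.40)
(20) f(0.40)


(1) = 0.00
(2) = 0.01
(3) = 0.00
(4) = 0.00
(5) = 0.06
(6) = 0.07
(7) = 0.25
(8) = 0.31
(9) = -0.04
(10) = 0.05
(11) = 0.26
(12) = 0.28
(13) = -0.02
(14) = 0.03
(15) = -0.24
(16) = 0.32
(17) = 0.22
(18) = 0.21
(19) = -0.24
(20) = 0.23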